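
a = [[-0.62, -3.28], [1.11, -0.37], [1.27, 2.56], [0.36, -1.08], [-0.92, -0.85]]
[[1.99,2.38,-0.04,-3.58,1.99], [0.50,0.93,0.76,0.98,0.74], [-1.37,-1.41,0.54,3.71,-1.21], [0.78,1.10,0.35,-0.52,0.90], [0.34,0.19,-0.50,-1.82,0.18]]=a@[[0.23, 0.56, 0.65, 1.17, 0.44], [-0.65, -0.83, -0.11, 0.87, -0.69]]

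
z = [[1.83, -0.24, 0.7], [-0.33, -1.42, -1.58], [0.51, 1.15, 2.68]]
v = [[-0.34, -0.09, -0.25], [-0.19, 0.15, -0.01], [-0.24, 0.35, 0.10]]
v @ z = [[-0.72, -0.08, -0.77], [-0.40, -0.18, -0.4], [-0.5, -0.32, -0.45]]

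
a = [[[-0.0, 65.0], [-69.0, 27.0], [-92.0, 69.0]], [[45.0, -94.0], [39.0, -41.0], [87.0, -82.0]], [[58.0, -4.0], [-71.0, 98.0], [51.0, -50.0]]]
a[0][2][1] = 69.0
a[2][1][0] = -71.0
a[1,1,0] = 39.0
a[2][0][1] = -4.0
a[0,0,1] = 65.0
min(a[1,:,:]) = -94.0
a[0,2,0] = -92.0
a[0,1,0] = -69.0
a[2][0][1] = -4.0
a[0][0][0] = -0.0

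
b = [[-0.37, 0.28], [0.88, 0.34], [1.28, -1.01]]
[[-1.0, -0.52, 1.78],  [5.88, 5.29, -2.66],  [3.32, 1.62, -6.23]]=b@[[5.34, 4.45, -3.63], [3.48, 4.04, 1.57]]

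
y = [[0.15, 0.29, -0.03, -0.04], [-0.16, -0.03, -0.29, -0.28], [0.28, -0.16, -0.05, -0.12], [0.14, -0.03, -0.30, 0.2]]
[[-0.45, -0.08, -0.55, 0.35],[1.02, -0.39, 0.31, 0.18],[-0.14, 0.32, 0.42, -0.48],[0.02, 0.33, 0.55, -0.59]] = y @ [[-1.75, 1.08, 0.21, -1.04], [-0.93, -0.71, -2.08, 1.69], [-1.47, 0.02, -1.31, 0.67], [-1.03, 0.83, 0.34, -0.94]]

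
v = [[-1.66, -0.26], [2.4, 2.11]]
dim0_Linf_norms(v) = [2.4, 2.11]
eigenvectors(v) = [[-0.83, 0.07],[0.56, -1.0]]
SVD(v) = [[-0.43, 0.90], [0.90, 0.43]] @ diag([3.516413557349305, 0.8186181611044371]) @ [[0.82, 0.57], [-0.57, 0.82]]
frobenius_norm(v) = 3.61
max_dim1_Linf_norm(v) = 2.4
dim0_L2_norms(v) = [2.92, 2.13]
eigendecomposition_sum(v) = [[-1.56, -0.11],[1.04, 0.08]] + [[-0.10, -0.15],[1.36, 2.03]]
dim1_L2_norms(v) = [1.68, 3.2]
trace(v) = 0.45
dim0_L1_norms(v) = [4.06, 2.37]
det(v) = -2.88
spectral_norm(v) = 3.52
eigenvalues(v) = [-1.49, 1.94]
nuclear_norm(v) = 4.34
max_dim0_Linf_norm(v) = 2.4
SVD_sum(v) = [[-1.24, -0.87], [2.60, 1.82]] + [[-0.42, 0.61],[-0.20, 0.29]]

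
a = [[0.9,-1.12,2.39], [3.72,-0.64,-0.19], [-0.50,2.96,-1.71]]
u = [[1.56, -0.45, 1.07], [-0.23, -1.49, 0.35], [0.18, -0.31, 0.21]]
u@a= [[-0.8, 1.71, 1.98],[-5.92, 2.25, -0.87],[-1.1, 0.62, 0.13]]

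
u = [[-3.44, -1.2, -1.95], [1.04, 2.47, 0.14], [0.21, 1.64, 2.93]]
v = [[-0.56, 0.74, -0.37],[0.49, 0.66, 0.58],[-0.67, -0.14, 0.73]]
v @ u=[[2.62, 1.89, 0.11],[-0.88, 1.99, 0.84],[2.31, 1.66, 3.43]]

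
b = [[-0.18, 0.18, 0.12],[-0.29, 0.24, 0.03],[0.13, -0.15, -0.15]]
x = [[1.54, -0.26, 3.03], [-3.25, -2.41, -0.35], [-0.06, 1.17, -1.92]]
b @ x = [[-0.87, -0.25, -0.84], [-1.23, -0.47, -1.02], [0.70, 0.15, 0.73]]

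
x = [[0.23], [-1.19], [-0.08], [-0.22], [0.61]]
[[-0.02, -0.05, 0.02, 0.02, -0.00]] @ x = [[0.05]]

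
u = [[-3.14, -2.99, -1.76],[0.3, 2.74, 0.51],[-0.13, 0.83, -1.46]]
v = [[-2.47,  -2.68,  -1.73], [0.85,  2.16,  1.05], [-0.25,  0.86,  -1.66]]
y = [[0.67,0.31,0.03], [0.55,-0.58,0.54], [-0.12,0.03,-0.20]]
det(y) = 0.08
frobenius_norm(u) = 5.71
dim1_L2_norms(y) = [0.74, 0.96, 0.24]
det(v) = 5.81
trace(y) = -0.11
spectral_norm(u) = 5.21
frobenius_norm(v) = 5.13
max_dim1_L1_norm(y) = 1.67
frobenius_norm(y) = 1.24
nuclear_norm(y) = 1.82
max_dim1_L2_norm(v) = 4.03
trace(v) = -1.97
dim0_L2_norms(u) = [3.16, 4.14, 2.34]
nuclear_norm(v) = 7.27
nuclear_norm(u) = 8.37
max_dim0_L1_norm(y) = 1.34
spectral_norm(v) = 4.72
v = u + y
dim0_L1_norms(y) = [1.34, 0.92, 0.77]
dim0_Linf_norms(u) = [3.14, 2.99, 1.76]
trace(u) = -1.86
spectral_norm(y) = 1.03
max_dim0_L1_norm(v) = 5.7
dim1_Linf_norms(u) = [3.14, 2.74, 1.46]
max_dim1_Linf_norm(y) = 0.67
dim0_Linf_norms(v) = [2.47, 2.68, 1.73]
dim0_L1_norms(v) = [3.57, 5.7, 4.44]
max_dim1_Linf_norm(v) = 2.68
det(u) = 11.71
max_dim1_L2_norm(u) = 4.68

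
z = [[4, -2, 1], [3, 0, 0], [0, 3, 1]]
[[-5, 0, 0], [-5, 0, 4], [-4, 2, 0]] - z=[[-9, 2, -1], [-8, 0, 4], [-4, -1, -1]]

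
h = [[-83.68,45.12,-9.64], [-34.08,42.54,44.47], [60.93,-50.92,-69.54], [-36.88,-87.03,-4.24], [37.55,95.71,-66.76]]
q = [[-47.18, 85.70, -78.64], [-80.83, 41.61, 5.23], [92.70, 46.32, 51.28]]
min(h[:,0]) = -83.68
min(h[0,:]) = -83.68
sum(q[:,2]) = -22.129999999999995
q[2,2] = 51.28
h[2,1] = -50.92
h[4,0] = 37.55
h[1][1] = 42.54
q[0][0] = -47.18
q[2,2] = 51.28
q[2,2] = 51.28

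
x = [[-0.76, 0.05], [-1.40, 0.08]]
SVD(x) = [[-0.48, -0.88], [-0.88, 0.48]] @ diag([1.595765258986677, 0.00576525898667708]) @ [[1.00, -0.06], [-0.06, -1.0]]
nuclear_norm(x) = 1.60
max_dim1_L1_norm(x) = 1.48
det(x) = 0.01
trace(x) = -0.68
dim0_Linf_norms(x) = [1.4, 0.08]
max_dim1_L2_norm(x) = 1.4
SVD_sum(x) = [[-0.76, 0.04], [-1.40, 0.08]] + [[0.00,0.01], [-0.0,-0.00]]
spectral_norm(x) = 1.60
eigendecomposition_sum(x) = [[-0.76,  0.05], [-1.43,  0.10]] + [[0.00, -0.0],  [0.03, -0.02]]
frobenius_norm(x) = 1.60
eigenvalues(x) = [-0.67, -0.01]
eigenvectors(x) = [[-0.47, -0.07], [-0.88, -1.00]]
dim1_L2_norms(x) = [0.76, 1.4]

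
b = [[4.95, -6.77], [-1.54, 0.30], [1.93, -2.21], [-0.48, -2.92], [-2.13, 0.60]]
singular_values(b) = [9.36, 2.74]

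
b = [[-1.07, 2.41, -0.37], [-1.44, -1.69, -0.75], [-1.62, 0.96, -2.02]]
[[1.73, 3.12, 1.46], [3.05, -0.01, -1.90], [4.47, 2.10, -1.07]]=b @ [[-1.44, -1.11, -0.01],  [-0.09, 0.84, 0.74],  [-1.1, 0.25, 0.89]]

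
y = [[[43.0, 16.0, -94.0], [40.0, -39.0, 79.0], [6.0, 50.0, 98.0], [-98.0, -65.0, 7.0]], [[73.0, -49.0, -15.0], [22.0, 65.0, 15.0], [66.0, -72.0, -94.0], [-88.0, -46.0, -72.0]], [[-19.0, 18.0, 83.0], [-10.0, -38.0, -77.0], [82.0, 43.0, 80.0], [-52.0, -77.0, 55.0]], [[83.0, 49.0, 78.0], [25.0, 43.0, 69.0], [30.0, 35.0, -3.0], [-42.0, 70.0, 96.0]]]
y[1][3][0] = -88.0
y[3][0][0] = 83.0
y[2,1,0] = -10.0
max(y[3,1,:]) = 69.0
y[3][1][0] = 25.0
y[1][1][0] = 22.0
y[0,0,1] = 16.0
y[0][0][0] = 43.0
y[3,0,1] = 49.0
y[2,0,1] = 18.0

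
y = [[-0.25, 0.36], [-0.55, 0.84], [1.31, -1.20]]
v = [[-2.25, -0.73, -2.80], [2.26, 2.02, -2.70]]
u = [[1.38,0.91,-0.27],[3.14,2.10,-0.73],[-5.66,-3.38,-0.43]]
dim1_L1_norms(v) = [5.78, 6.98]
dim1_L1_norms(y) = [0.61, 1.39, 2.51]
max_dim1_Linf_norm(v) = 2.8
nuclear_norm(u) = 8.68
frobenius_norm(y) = 2.09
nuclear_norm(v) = 7.72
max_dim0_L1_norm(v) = 5.5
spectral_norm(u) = 7.77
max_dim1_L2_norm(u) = 6.61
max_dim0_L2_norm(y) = 1.51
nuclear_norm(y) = 2.30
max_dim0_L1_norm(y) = 2.4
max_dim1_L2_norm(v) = 4.06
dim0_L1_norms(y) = [2.11, 2.4]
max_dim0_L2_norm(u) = 6.62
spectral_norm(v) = 4.10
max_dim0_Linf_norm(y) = 1.31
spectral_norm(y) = 2.07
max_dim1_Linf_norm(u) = 5.66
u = y @ v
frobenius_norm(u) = 7.83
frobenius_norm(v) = 5.47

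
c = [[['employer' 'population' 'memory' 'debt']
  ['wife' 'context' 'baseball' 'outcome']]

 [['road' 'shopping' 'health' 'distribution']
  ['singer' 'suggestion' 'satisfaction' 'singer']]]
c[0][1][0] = 'wife'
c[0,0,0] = 'employer'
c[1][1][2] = 'satisfaction'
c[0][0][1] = 'population'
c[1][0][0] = 'road'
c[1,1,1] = 'suggestion'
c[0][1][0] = 'wife'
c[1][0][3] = 'distribution'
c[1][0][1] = 'shopping'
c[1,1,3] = 'singer'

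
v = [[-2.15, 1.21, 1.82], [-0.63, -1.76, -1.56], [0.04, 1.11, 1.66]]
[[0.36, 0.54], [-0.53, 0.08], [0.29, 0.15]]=v@[[-0.02, -0.17],[0.38, -0.16],[-0.08, 0.2]]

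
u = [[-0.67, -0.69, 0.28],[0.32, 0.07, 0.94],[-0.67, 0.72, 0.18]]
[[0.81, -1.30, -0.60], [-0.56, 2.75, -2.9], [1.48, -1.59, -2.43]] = u @ [[-1.72, 2.83, 1.08], [0.47, -0.07, -1.53], [-0.05, 1.97, -3.34]]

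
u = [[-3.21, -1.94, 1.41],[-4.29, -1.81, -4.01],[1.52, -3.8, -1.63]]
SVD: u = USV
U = [[-0.37, 0.38, 0.85], [-0.9, 0.10, -0.43], [-0.25, -0.92, 0.31]]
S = [6.67, 4.31, 3.19]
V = [[0.70, 0.49, 0.52], [-0.71, 0.6, 0.38], [-0.12, -0.63, 0.76]]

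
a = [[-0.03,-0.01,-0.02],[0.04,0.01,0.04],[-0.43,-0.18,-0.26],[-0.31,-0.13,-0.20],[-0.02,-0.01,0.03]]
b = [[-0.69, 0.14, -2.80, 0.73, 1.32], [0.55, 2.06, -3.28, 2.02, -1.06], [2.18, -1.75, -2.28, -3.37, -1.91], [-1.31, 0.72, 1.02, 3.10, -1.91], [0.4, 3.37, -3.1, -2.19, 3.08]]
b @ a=[[0.98, 0.40, 0.64],[0.87, 0.35, 0.49],[1.93, 0.83, 1.1],[-1.29, -0.55, -0.89],[2.07, 0.84, 1.46]]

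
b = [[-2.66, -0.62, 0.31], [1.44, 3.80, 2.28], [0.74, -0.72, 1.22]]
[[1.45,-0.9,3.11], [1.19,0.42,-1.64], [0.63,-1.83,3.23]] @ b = [[-2.85, -6.56, 2.19], [-3.77, 2.04, -0.67], [-1.92, -9.67, -0.04]]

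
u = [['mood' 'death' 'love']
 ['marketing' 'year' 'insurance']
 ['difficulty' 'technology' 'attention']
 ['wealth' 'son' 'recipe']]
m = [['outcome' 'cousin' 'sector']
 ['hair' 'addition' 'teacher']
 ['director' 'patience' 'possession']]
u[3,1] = 'son'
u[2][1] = 'technology'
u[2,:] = ['difficulty', 'technology', 'attention']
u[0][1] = 'death'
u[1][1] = 'year'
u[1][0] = 'marketing'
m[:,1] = ['cousin', 'addition', 'patience']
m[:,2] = ['sector', 'teacher', 'possession']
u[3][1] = 'son'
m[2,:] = ['director', 'patience', 'possession']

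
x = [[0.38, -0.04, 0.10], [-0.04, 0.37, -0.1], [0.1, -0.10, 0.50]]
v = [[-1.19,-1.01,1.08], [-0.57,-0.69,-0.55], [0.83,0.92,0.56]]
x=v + [[1.57, 0.97, -0.98], [0.53, 1.06, 0.45], [-0.73, -1.02, -0.06]]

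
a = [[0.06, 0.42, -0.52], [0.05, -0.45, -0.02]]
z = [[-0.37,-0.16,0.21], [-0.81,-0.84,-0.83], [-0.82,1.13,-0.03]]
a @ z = [[0.06, -0.95, -0.32], [0.36, 0.35, 0.38]]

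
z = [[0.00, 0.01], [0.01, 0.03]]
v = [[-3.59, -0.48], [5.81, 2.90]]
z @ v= [[0.06,  0.03],[0.14,  0.08]]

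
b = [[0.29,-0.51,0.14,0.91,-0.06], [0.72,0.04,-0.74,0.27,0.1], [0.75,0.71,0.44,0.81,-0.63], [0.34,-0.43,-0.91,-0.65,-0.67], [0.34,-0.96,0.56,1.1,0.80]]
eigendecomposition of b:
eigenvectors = [[(-0.64+0j), 0.10+0.32j, 0.10-0.32j, (0.12+0.21j), 0.12-0.21j], [0.15+0.00j, (0.24+0.41j), (0.24-0.41j), -0.13-0.34j, -0.13+0.34j], [(-0.29+0j), 0.60+0.00j, (0.6-0j), (-0.22+0.56j), (-0.22-0.56j)], [(0.67+0j), -0.38+0.34j, (-0.38-0.34j), -0.19-0.10j, (-0.19+0.1j)], [(-0.17+0j), (0.15+0.15j), (0.15-0.15j), (0.63+0j), (0.63-0j)]]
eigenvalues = [(-0.5+0j), (0.18+1.18j), (0.18-1.18j), (0.53+0.95j), (0.53-0.95j)]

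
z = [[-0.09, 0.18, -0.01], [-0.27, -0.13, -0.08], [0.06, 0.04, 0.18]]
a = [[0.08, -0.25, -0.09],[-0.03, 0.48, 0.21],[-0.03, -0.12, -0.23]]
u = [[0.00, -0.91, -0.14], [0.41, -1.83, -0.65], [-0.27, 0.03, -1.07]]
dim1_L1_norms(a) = [0.42, 0.72, 0.38]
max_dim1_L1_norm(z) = 0.48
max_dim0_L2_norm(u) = 2.04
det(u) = -0.49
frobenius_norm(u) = 2.45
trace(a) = 0.33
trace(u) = -2.90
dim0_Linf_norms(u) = [0.41, 1.83, 1.07]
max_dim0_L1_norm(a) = 0.85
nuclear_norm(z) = 0.68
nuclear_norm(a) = 0.84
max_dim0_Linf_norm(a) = 0.48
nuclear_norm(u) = 3.47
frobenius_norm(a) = 0.65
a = z @ u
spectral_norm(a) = 0.62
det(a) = -0.01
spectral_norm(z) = 0.34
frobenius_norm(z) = 0.42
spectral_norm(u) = 2.19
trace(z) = -0.04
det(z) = 0.01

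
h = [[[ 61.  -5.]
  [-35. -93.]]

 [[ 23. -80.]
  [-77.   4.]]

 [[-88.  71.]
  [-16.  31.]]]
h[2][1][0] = -16.0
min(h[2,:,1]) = 31.0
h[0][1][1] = -93.0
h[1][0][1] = -80.0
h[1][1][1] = 4.0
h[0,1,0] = -35.0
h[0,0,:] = [61.0, -5.0]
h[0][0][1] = -5.0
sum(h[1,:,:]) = -130.0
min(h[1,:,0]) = -77.0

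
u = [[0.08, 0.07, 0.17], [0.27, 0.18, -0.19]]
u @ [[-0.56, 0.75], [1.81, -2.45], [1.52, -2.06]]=[[0.34, -0.46], [-0.11, 0.15]]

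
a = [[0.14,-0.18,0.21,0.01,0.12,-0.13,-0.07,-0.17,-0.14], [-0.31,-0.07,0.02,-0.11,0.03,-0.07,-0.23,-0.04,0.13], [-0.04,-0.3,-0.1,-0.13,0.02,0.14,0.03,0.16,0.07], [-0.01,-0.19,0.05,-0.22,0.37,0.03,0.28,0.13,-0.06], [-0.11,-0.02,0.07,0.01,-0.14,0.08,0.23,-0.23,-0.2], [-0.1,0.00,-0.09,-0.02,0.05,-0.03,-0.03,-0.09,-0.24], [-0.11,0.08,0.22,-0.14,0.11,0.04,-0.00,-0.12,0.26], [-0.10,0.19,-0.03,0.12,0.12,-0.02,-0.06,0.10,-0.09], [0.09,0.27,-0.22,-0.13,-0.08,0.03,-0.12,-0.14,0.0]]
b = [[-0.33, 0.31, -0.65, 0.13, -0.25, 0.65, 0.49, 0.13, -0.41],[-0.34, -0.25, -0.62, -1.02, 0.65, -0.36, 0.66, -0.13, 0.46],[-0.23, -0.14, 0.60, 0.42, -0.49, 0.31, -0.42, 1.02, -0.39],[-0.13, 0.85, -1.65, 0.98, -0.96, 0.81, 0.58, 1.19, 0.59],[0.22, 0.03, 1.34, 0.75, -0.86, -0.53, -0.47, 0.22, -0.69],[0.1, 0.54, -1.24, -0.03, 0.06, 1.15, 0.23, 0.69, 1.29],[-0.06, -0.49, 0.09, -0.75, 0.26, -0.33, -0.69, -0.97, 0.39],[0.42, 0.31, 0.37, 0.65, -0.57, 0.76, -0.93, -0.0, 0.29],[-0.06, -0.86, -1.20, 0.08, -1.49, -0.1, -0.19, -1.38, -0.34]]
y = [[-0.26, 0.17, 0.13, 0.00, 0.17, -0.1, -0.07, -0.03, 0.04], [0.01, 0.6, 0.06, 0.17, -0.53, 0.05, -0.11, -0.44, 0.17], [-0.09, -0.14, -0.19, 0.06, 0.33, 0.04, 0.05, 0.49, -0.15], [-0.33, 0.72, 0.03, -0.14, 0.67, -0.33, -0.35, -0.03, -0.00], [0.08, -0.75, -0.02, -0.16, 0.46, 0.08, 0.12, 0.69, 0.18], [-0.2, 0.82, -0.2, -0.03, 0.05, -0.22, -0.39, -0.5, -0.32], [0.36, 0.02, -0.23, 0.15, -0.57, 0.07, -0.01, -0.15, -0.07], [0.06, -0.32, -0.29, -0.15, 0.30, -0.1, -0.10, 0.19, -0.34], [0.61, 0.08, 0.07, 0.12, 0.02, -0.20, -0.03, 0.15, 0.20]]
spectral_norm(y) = 1.92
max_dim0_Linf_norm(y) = 0.82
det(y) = -0.00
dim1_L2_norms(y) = [0.4, 0.95, 0.67, 1.15, 1.16, 1.14, 0.75, 0.69, 0.71]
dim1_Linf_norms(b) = [0.65, 1.02, 1.02, 1.65, 1.34, 1.29, 0.97, 0.93, 1.49]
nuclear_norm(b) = 13.65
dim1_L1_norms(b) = [3.35, 4.49, 4.02, 7.74, 5.11, 5.33, 4.03, 4.3, 5.7]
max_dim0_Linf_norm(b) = 1.65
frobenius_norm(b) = 6.00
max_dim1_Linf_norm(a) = 0.37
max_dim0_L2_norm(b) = 2.97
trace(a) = -0.32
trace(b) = 0.26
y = b @ a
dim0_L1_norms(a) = [1.01, 1.3, 1.01, 0.89, 1.04, 0.57, 1.05, 1.18, 1.19]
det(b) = -0.00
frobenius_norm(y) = 2.65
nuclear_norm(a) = 3.34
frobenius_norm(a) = 1.27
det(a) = 0.00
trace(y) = 0.63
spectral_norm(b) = 3.82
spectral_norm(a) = 0.69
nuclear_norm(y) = 5.50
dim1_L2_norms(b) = [1.25, 1.68, 1.52, 2.85, 2.04, 2.32, 1.6, 1.64, 2.54]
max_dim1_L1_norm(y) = 2.73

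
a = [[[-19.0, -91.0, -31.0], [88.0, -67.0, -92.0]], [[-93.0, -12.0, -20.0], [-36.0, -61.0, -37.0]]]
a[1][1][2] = -37.0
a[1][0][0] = -93.0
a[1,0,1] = -12.0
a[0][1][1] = -67.0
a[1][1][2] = -37.0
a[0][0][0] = -19.0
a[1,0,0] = -93.0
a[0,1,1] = -67.0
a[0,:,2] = [-31.0, -92.0]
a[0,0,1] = -91.0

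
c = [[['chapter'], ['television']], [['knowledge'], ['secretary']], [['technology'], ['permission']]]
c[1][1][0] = 'secretary'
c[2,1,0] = 'permission'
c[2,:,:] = [['technology'], ['permission']]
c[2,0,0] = 'technology'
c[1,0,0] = 'knowledge'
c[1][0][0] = 'knowledge'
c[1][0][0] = 'knowledge'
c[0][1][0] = 'television'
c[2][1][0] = 'permission'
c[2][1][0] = 'permission'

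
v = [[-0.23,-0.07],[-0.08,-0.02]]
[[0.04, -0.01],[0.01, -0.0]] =v @ [[-0.04,0.01], [-0.37,0.12]]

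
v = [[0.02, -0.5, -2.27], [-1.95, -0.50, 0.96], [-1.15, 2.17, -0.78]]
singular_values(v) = [2.7, 2.59, 1.75]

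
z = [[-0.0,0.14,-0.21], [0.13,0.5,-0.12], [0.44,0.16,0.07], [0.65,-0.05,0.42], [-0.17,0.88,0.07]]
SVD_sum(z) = [[-0.03, 0.16, -0.02], [-0.08, 0.47, -0.05], [-0.01, 0.07, -0.01], [0.04, -0.2, 0.02], [-0.15, 0.87, -0.09]] + [[-0.06,-0.01,-0.03], [0.14,0.03,0.07], [0.39,0.09,0.19], [0.65,0.15,0.32], [0.05,0.01,0.03]] + [[0.08,-0.0,-0.17], [0.07,-0.0,-0.14], [0.06,-0.00,-0.12], [-0.04,0.0,0.08], [-0.07,0.00,0.13]]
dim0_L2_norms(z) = [0.81, 1.04, 0.49]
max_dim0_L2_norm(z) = 1.04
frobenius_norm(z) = 1.41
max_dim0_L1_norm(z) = 1.73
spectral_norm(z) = 1.04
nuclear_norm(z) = 2.26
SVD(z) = [[0.15, 0.07, -0.57], [0.46, -0.18, -0.49], [0.07, -0.51, -0.40], [-0.20, -0.84, 0.26], [0.85, -0.07, 0.46]] @ diag([1.0413026361797821, 0.8873906843116927, 0.3269963199821392]) @ [[-0.17,0.98,-0.10], [-0.88,-0.20,-0.43], [-0.44,0.01,0.9]]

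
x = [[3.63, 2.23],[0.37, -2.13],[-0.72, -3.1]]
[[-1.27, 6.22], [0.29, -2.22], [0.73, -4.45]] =x @[[-0.24, 0.97], [-0.18, 1.21]]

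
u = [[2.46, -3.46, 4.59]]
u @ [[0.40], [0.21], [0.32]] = [[1.73]]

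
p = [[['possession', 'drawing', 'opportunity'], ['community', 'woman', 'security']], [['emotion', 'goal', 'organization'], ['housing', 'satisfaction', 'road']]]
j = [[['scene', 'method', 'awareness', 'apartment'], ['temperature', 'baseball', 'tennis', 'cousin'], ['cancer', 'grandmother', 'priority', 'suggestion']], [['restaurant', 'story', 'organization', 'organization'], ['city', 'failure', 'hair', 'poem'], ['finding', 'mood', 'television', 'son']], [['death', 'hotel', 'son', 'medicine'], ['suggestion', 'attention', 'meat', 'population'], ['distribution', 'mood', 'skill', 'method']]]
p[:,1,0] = ['community', 'housing']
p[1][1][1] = 'satisfaction'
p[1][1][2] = 'road'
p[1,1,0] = 'housing'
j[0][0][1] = 'method'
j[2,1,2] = 'meat'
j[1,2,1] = 'mood'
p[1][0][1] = 'goal'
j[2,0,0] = 'death'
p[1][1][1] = 'satisfaction'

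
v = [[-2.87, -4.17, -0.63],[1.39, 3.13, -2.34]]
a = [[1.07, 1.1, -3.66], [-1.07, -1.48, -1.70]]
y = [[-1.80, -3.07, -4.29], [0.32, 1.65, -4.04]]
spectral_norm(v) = 6.15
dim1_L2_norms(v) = [5.1, 4.15]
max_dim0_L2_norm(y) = 5.89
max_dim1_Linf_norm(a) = 3.66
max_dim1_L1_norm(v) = 7.67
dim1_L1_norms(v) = [7.67, 6.86]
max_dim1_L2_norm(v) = 5.1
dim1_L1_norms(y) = [9.16, 6.01]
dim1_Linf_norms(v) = [4.17, 3.13]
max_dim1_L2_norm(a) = 3.97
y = v + a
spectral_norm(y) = 6.18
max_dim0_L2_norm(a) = 4.04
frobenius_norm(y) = 7.09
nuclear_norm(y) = 9.65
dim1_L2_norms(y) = [5.57, 4.38]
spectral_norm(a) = 4.11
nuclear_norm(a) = 6.37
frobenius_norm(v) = 6.57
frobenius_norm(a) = 4.69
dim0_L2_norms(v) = [3.19, 5.21, 2.42]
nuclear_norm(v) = 8.48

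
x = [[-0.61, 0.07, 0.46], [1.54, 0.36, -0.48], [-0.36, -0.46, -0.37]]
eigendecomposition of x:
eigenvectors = [[0.18,-0.35,-0.57], [-0.86,0.74,0.78], [0.48,-0.58,0.28]]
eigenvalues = [0.32, -0.01, -0.93]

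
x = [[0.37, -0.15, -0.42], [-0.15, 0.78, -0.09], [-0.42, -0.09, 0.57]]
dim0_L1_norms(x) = [0.94, 1.02, 1.08]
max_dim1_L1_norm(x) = 1.08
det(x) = -0.00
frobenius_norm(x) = 1.22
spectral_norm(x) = 0.91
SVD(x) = [[-0.64, 0.02, 0.77], [0.23, -0.95, 0.22], [0.73, 0.32, 0.6]] @ diag([0.9071402580442938, 0.8132013499369755, 0.00034160798126927196]) @ [[-0.64, 0.23, 0.73], [0.02, -0.95, 0.32], [-0.77, -0.22, -0.6]]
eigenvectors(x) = [[-0.77, -0.64, 0.02], [-0.22, 0.23, -0.95], [-0.6, 0.73, 0.32]]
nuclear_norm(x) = 1.72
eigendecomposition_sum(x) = [[-0.0,-0.0,-0.0], [-0.00,-0.00,-0.0], [-0.00,-0.00,-0.0]] + [[0.37, -0.14, -0.42], [-0.14, 0.05, 0.16], [-0.42, 0.16, 0.49]] + [[0.0, -0.01, 0.00], [-0.01, 0.73, -0.25], [0.00, -0.25, 0.08]]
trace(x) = 1.72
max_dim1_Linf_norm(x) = 0.78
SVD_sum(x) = [[0.37, -0.14, -0.42], [-0.14, 0.05, 0.16], [-0.42, 0.16, 0.49]] + [[0.00, -0.01, 0.0], [-0.01, 0.73, -0.25], [0.0, -0.25, 0.08]] + [[-0.00, -0.0, -0.0], [-0.0, -0.00, -0.0], [-0.0, -0.0, -0.0]]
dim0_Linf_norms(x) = [0.42, 0.78, 0.57]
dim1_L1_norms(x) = [0.94, 1.02, 1.08]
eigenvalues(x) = [-0.0, 0.91, 0.81]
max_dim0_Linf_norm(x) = 0.78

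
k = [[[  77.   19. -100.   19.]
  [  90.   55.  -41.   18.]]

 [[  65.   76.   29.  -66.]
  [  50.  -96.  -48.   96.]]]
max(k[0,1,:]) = 90.0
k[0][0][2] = -100.0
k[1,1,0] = 50.0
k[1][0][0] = 65.0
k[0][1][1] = 55.0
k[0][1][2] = -41.0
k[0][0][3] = 19.0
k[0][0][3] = 19.0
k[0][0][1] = 19.0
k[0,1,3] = 18.0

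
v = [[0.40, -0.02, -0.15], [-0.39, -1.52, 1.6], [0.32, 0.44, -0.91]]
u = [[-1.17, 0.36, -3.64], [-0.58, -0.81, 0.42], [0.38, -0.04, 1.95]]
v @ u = [[-0.51, 0.17, -1.76],[1.95, 1.03, 3.90],[-0.98, -0.20, -2.75]]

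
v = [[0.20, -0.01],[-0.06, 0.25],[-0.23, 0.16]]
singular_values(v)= [0.38, 0.2]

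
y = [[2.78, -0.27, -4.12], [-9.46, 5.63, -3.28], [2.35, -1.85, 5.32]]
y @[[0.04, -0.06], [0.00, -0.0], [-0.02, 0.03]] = [[0.19, -0.29], [-0.31, 0.47], [-0.01, 0.02]]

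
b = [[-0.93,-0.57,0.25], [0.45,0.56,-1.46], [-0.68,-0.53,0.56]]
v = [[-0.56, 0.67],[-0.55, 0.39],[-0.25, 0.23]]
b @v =[[0.77, -0.79], [-0.20, 0.18], [0.53, -0.53]]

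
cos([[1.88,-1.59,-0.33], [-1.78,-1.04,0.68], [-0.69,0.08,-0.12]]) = [[-0.72, 0.18, 0.46], [0.34, -0.35, 0.16], [0.32, -0.3, 0.92]]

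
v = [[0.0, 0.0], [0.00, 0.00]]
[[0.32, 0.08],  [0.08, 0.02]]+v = [[0.32,0.08], [0.08,0.02]]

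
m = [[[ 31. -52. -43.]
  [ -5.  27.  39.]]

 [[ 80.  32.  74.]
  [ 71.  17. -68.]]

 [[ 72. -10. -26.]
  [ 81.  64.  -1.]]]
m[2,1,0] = 81.0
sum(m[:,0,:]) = 158.0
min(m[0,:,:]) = -52.0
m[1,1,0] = 71.0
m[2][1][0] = 81.0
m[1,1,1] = 17.0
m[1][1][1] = 17.0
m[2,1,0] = 81.0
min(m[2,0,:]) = -26.0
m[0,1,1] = 27.0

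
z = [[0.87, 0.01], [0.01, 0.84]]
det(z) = 0.73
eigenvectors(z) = [[0.96,-0.29], [0.29,0.96]]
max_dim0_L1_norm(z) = 0.88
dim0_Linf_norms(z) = [0.87, 0.84]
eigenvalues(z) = [0.87, 0.84]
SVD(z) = [[-0.96, -0.29],[-0.29, 0.96]] @ diag([0.87302775637732, 0.8369722436226801]) @ [[-0.96, -0.29],[-0.29, 0.96]]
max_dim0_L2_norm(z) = 0.87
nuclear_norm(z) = 1.71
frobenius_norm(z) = 1.21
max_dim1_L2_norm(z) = 0.87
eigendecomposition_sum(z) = [[0.8, 0.24], [0.24, 0.07]] + [[0.07, -0.23], [-0.23, 0.77]]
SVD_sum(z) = [[0.8, 0.24], [0.24, 0.07]] + [[0.07,-0.23], [-0.23,0.77]]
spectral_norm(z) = 0.87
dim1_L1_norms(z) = [0.88, 0.85]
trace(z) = 1.71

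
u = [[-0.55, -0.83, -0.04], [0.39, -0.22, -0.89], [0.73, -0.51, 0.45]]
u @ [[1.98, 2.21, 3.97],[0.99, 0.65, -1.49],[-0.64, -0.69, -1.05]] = [[-1.89, -1.73, -0.90], [1.12, 1.33, 2.81], [0.65, 0.97, 3.19]]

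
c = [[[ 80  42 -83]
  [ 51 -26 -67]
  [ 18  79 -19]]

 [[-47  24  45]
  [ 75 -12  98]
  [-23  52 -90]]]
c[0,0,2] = -83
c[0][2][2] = -19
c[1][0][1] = 24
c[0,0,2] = -83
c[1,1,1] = -12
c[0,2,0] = 18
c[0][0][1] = 42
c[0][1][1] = -26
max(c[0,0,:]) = 80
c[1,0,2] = 45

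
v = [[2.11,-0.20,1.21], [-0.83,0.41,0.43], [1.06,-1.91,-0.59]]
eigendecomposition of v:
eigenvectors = [[(0.88+0j),-0.34-0.16j,(-0.34+0.16j)],[(-0.24+0j),(-0.26-0.45j),(-0.26+0.45j)],[(0.42+0j),(0.77+0j),0.77-0.00j]]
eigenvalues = [(2.74+0j), (-0.4+0.89j), (-0.4-0.89j)]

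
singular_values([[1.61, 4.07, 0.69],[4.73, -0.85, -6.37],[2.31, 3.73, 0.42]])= [8.02, 6.19, 0.34]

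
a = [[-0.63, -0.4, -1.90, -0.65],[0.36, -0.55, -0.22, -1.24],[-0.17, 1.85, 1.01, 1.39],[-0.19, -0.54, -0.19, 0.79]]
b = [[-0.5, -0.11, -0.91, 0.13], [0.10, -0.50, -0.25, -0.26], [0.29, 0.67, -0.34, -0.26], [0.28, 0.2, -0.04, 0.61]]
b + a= [[-1.13,-0.51,-2.81,-0.52], [0.46,-1.05,-0.47,-1.5], [0.12,2.52,0.67,1.13], [0.09,-0.34,-0.23,1.4]]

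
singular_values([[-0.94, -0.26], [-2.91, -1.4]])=[3.37, 0.17]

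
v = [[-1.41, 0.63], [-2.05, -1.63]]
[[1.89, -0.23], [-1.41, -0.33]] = v @ [[-0.61, 0.16], [1.63, 0.0]]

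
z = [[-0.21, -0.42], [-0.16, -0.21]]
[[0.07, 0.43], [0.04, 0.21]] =z @ [[0.01, 0.07], [-0.18, -1.07]]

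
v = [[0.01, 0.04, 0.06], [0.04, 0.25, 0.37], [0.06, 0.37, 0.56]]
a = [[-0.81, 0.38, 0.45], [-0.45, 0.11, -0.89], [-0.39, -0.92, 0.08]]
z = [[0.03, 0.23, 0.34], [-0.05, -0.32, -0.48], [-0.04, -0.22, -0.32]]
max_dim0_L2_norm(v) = 0.67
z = a @ v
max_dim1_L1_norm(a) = 1.64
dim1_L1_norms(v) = [0.11, 0.66, 0.99]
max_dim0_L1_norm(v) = 0.99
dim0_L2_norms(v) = [0.07, 0.45, 0.67]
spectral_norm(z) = 0.81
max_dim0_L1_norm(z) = 1.14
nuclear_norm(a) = 3.01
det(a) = 1.01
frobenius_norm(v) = 0.81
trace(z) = -0.61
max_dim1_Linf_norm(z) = 0.48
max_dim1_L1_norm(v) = 0.99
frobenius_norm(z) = 0.81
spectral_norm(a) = 1.01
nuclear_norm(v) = 0.82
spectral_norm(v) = 0.81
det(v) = 0.00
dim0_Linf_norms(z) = [0.05, 0.32, 0.48]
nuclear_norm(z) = 0.82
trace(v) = 0.82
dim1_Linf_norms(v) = [0.06, 0.37, 0.56]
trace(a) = -0.62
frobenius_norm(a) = 1.74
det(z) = 0.00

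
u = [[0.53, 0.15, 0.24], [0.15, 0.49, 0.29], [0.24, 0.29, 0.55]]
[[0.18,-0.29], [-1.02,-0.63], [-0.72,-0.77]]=u @ [[1.27, 0.14],[-1.99, -0.68],[-0.81, -1.10]]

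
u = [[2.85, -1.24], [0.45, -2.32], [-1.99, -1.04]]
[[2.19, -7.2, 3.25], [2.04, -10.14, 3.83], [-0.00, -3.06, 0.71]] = u@ [[0.42, -0.68, 0.46], [-0.8, 4.24, -1.56]]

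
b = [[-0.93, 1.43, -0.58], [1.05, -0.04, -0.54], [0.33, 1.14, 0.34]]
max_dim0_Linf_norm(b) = 1.43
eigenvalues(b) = [(-1.8+0j), (0.59+0.88j), (0.59-0.88j)]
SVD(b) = [[-0.89, 0.07, -0.46], [0.23, -0.79, -0.57], [-0.4, -0.61, 0.68]] @ diag([1.986076080337681, 1.2445675528598583, 0.8200935370303415]) @ [[0.47, -0.87, 0.13], [-0.88, -0.45, 0.14], [0.07, 0.18, 0.98]]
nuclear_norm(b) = 4.05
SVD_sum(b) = [[-0.83, 1.54, -0.22], [0.22, -0.40, 0.06], [-0.38, 0.70, -0.10]] + [[-0.08,-0.04,0.01], [0.86,0.45,-0.14], [0.67,0.34,-0.11]] + [[-0.03, -0.07, -0.37],[-0.03, -0.08, -0.46],[0.04, 0.10, 0.55]]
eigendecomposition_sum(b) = [[-1.22-0.00j, 1.04+0.00j, -0.07+0.00j], [(0.67+0j), -0.57-0.00j, 0.04-0.00j], [(-0.17-0j), (0.15+0j), -0.01+0.00j]] + [[(0.14+0.11j), 0.20+0.23j, -0.26+0.14j], [0.19+0.11j, (0.27+0.26j), (-0.29+0.21j)], [0.25-0.23j, 0.50-0.28j, (0.17+0.52j)]] + [[(0.14-0.11j), (0.2-0.23j), (-0.26-0.14j)], [(0.19-0.11j), 0.27-0.26j, -0.29-0.21j], [(0.25+0.23j), (0.5+0.28j), 0.17-0.52j]]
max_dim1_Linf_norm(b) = 1.43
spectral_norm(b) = 1.99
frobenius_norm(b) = 2.48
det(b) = -2.03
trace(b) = -0.63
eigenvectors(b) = [[(-0.87+0j), (-0.08-0.4j), -0.08+0.40j], [0.48+0.00j, (-0.14-0.48j), (-0.14+0.48j)], [(-0.12+0j), (-0.76+0j), -0.76-0.00j]]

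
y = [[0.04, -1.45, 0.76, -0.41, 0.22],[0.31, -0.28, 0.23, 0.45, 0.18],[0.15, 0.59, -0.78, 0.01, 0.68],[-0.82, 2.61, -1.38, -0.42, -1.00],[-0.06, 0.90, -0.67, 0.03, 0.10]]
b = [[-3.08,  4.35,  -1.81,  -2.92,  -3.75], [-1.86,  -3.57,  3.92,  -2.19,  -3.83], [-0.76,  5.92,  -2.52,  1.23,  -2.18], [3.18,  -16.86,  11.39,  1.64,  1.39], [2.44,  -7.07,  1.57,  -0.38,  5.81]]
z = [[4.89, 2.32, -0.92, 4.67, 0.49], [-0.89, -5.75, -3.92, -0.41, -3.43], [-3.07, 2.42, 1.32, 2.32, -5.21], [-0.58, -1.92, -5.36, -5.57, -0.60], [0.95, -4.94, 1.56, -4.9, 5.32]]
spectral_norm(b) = 24.08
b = z @ y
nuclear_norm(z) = 33.81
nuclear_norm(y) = 5.74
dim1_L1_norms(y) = [2.88, 1.45, 2.21, 6.23, 1.76]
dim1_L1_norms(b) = [15.91, 15.37, 12.61, 34.46, 17.27]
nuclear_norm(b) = 36.97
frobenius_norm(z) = 17.52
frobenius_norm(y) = 4.08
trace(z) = 0.21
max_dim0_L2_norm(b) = 20.02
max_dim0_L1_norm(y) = 5.83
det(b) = -0.01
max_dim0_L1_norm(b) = 37.77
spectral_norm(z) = 12.36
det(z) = 2735.14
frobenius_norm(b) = 25.97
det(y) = -0.00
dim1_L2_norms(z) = [7.22, 7.82, 7.04, 8.01, 8.95]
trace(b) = -1.72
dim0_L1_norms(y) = [1.38, 5.83, 3.82, 1.32, 2.18]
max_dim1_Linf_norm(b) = 16.86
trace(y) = -1.34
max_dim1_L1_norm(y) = 6.23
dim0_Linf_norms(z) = [4.89, 5.75, 5.36, 5.57, 5.32]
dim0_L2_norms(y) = [0.89, 3.19, 1.9, 0.74, 1.25]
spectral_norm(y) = 3.83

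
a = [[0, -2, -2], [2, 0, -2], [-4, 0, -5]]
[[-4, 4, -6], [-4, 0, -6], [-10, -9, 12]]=a @ [[0, 1, -3], [0, -3, 3], [2, 1, 0]]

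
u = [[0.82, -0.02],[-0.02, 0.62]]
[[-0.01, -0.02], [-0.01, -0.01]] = u @[[-0.01, -0.02], [-0.01, -0.01]]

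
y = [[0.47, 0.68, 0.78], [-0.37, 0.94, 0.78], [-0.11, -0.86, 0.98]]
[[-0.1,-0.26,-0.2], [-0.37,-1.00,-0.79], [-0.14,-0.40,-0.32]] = y@[[0.29, 0.79, 0.63], [-0.11, -0.28, -0.22], [-0.21, -0.57, -0.45]]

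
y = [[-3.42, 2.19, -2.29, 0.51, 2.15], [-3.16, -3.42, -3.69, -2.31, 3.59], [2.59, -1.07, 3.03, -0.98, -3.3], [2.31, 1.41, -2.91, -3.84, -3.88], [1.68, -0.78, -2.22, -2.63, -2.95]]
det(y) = 275.94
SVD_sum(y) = [[-2.51, -0.32, -1.01, 0.85, 2.99], [-3.16, -0.4, -1.28, 1.07, 3.77], [2.93, 0.37, 1.19, -0.99, -3.49], [2.66, 0.34, 1.08, -0.90, -3.18], [1.87, 0.24, 0.76, -0.63, -2.23]] + [[-0.05, -0.13, -0.77, -0.64, -0.14],  [-0.22, -0.55, -3.29, -2.71, -0.59],  [0.06, 0.15, 0.93, 0.77, 0.17],  [-0.24, -0.61, -3.66, -3.02, -0.65],  [-0.19, -0.47, -2.83, -2.33, -0.51]] + [[-0.32, 2.62, -0.78, 0.53, -0.41], [0.31, -2.53, 0.75, -0.51, 0.39], [0.21, -1.69, 0.5, -0.34, 0.26], [-0.19, 1.56, -0.46, 0.31, -0.24], [0.04, -0.34, 0.1, -0.07, 0.05]] + [[-0.45, 0.09, 0.33, -0.34, -0.16], [-0.14, 0.03, 0.10, -0.10, -0.05], [-0.58, 0.11, 0.42, -0.45, -0.21], [-0.06, 0.01, 0.05, -0.05, -0.02], [0.17, -0.03, -0.13, 0.13, 0.06]] + [[-0.09, -0.07, -0.05, 0.11, -0.13],  [0.04, 0.03, 0.02, -0.05, 0.06],  [-0.02, -0.02, -0.01, 0.03, -0.03],  [0.15, 0.11, 0.08, -0.18, 0.22],  [-0.22, -0.17, -0.13, 0.28, -0.33]]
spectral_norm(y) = 9.81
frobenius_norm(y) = 13.36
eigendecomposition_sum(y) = [[(-0.86+0j), 0.36-0.00j, (0.43-0j), 1.03-0.00j, (1.12+0j)], [0.11-0.00j, (-0.05+0j), (-0.06+0j), (-0.14+0j), -0.15-0.00j], [(1.16-0j), (-0.48+0j), -0.57+0.00j, -1.39+0.00j, (-1.5-0j)], [(3.19-0j), -1.33+0.00j, -1.57+0.00j, (-3.82+0j), -4.12-0.00j], [(2.33-0j), (-0.97+0j), -1.15+0.00j, -2.79+0.00j, (-3.01-0j)]] + [[(-0.56+0j), -0.00-0.00j, -1.92-0.00j, -0.11-0.00j, (0.89+0j)], [-0.26+0.00j, -0.00-0.00j, (-0.9-0j), -0.05-0.00j, 0.42+0.00j], [1.00+0.00j, 0.00+0.00j, (3.46+0j), (0.19+0j), -1.62+0.00j], [(-0.5+0j), (-0-0j), (-1.73-0j), (-0.1-0j), (0.81+0j)], [(-0.27+0j), -0.00-0.00j, (-0.91-0j), -0.05-0.00j, 0.43+0.00j]] + [[(-0.89+1.12j), 0.87+1.15j, -0.36+1.00j, (-0.33+0.84j), 0.26-1.29j], [-1.45-1.39j, (-1.71+1.06j), (-1.35-0.64j), (-1.13-0.57j), 1.76+0.53j], [(0.24-0.38j), -0.31-0.33j, 0.08-0.32j, (0.08-0.27j), -0.04+0.41j], [-0.26+1.51j, (1.4+0.64j), (0.17+1.13j), (0.12+0.96j), -0.41-1.35j], [-0.07+0.06j, 0.04+0.09j, -0.04+0.06j, -0.03+0.05j, (0.03-0.08j)]] + [[(-0.89-1.12j), 0.87-1.15j, (-0.36-1j), -0.33-0.84j, (0.26+1.29j)], [-1.45+1.39j, (-1.71-1.06j), (-1.35+0.64j), (-1.13+0.57j), (1.76-0.53j)], [(0.24+0.38j), -0.31+0.33j, (0.08+0.32j), (0.08+0.27j), -0.04-0.41j], [-0.26-1.51j, 1.40-0.64j, 0.17-1.13j, 0.12-0.96j, -0.41+1.35j], [(-0.07-0.06j), (0.04-0.09j), (-0.04-0.06j), -0.03-0.05j, (0.03+0.08j)]] + [[-0.22+0.00j, (0.1-0j), -0.07+0.00j, (0.25-0j), -0.38+0.00j], [(-0.12+0j), (0.05-0j), -0.04+0.00j, (0.13-0j), (-0.21+0j)], [-0.06+0.00j, (0.03-0j), -0.02+0.00j, 0.07-0.00j, -0.10+0.00j], [0.15-0.00j, -0.06+0.00j, (0.05-0j), (-0.17+0j), (0.26-0j)], [(-0.24+0j), 0.11-0.00j, (-0.08+0j), 0.28-0.00j, (-0.43+0j)]]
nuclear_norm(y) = 23.98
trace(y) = -10.60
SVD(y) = [[-0.42, 0.13, -0.61, -0.58, 0.31], [-0.53, 0.57, 0.59, -0.18, -0.15], [0.49, -0.16, 0.39, -0.76, 0.08], [0.45, 0.63, -0.36, -0.08, -0.52], [0.31, 0.49, 0.08, 0.22, 0.78]] @ diag([9.811474692955663, 7.6623264684798045, 4.670173572187151, 1.1634259436958563, 0.6755266975511741]) @ [[0.61, 0.08, 0.25, -0.21, -0.72], [-0.05, -0.13, -0.76, -0.62, -0.14], [0.11, -0.93, 0.27, -0.19, 0.14], [0.66, -0.13, -0.48, 0.51, 0.24], [-0.42, -0.33, -0.24, 0.53, -0.62]]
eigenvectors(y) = [[-0.21+0.00j, (0.43+0j), (-0.05-0.49j), -0.05+0.49j, (0.57+0j)], [(0.03+0j), (0.2+0j), 0.68+0.00j, 0.68-0.00j, (0.31+0j)], [(0.28+0j), (-0.77+0j), (0.03+0.15j), 0.03-0.15j, 0.15+0.00j], [(0.76+0j), (0.38+0j), -0.29-0.43j, (-0.29+0.43j), -0.39+0.00j], [(0.55+0j), (0.2+0j), 0.00-0.03j, 0.03j, (0.64+0j)]]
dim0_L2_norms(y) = [6.05, 4.5, 6.44, 5.31, 7.22]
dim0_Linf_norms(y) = [3.42, 3.42, 3.69, 3.84, 3.88]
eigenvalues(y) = [(-8.31+0j), (3.24+0j), (-2.37+2.74j), (-2.37-2.74j), (-0.78+0j)]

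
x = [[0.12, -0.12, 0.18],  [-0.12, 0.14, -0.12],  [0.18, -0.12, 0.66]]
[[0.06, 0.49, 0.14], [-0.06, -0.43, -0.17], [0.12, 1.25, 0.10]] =x @ [[0.17, 0.92, 0.67],[-0.19, -1.01, -0.78],[0.1, 1.46, -0.17]]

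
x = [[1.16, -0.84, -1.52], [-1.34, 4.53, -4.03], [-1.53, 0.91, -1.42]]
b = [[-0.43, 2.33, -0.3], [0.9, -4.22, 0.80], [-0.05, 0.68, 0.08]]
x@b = [[-1.18, 5.21, -1.14], [4.85, -24.98, 3.7], [1.55, -8.37, 1.07]]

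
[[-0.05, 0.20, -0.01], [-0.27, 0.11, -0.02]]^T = [[-0.05, -0.27], [0.2, 0.11], [-0.01, -0.02]]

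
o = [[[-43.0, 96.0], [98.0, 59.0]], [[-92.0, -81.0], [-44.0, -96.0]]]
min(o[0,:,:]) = -43.0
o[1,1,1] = -96.0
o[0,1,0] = 98.0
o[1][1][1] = -96.0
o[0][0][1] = 96.0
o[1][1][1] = -96.0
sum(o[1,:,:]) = -313.0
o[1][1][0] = -44.0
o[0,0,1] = 96.0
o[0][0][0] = -43.0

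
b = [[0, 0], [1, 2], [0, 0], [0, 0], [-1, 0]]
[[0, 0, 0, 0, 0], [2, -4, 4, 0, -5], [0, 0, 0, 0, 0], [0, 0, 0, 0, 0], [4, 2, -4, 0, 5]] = b @ [[-4, -2, 4, 0, -5], [3, -1, 0, 0, 0]]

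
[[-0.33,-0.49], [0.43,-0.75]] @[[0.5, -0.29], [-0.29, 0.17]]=[[-0.02, 0.01], [0.43, -0.25]]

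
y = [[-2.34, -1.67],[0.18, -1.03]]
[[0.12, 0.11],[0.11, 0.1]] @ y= [[-0.26, -0.31], [-0.24, -0.29]]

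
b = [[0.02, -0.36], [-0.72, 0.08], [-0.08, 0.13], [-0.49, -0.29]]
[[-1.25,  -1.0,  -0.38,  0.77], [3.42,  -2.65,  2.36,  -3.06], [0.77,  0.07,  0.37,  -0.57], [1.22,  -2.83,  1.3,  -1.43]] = b@ [[-4.39, 4.01, -3.18, 4.04], [3.22, 3.00, 0.89, -1.91]]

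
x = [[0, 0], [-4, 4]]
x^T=[[0, -4], [0, 4]]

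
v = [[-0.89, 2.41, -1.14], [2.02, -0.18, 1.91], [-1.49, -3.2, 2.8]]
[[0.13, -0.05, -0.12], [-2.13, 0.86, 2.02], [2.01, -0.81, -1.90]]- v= [[1.02, -2.46, 1.02], [-4.15, 1.04, 0.11], [3.50, 2.39, -4.7]]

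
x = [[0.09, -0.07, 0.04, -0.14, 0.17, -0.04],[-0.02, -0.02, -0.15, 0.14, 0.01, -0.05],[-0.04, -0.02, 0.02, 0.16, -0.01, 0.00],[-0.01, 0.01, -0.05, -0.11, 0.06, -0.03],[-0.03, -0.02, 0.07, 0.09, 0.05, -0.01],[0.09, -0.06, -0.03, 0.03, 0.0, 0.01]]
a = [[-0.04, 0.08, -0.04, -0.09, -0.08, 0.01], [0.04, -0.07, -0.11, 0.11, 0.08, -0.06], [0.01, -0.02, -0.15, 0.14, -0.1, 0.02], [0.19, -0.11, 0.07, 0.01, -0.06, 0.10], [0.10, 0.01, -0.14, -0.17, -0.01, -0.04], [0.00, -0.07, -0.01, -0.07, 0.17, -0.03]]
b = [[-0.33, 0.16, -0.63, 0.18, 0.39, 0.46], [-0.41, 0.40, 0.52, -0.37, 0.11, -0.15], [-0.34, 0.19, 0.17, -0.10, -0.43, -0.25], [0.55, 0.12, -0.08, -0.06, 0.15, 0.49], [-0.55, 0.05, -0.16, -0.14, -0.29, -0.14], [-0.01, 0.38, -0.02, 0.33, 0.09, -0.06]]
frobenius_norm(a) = 0.53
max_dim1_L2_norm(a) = 0.26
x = b @ a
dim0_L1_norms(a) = [0.38, 0.36, 0.52, 0.59, 0.5, 0.26]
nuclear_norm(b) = 3.86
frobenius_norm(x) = 0.43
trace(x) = 0.04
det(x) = 0.00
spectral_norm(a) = 0.29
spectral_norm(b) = 1.28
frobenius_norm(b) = 1.86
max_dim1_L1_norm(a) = 0.54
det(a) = -0.00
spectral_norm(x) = 0.33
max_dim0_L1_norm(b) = 2.19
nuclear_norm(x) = 0.82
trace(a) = -0.29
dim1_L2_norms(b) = [0.96, 0.88, 0.66, 0.77, 0.67, 0.52]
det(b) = -0.01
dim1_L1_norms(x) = [0.55, 0.39, 0.25, 0.27, 0.27, 0.22]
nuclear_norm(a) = 1.11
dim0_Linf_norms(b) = [0.55, 0.4, 0.63, 0.37, 0.43, 0.49]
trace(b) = -0.17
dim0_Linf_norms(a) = [0.19, 0.11, 0.15, 0.17, 0.17, 0.1]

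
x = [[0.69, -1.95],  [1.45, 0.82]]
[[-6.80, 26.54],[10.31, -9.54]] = x@[[4.28, 0.93],[5.0, -13.28]]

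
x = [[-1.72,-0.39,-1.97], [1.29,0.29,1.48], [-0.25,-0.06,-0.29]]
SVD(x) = [[-0.79, 0.13, 0.59], [0.60, 0.36, 0.72], [-0.12, 0.92, -0.37]] @ diag([3.328690280184353, 0.0039893349771722335, 0.0022591619358524446]) @ [[0.65, 0.15, 0.75], [0.40, -0.90, -0.17], [-0.65, -0.41, 0.65]]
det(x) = -0.00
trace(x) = -1.72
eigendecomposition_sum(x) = [[-1.72, -0.40, -1.98], [1.29, 0.30, 1.49], [-0.25, -0.06, -0.29]] + [[0.01, 0.01, 0.01], [-0.0, -0.01, -0.01], [-0.00, -0.01, -0.0]] + [[-0.0, -0.0, 0.0], [-0.0, -0.00, 0.0], [0.00, 0.00, -0.00]]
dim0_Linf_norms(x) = [1.72, 0.39, 1.97]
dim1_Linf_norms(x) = [1.97, 1.48, 0.29]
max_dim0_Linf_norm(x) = 1.97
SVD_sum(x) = [[-1.72, -0.39, -1.97], [1.29, 0.29, 1.48], [-0.25, -0.06, -0.29]] + [[0.0, -0.00, -0.0], [0.00, -0.0, -0.00], [0.0, -0.0, -0.00]] + [[-0.00, -0.0, 0.0], [-0.00, -0.00, 0.00], [0.0, 0.00, -0.0]]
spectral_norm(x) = 3.33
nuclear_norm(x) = 3.33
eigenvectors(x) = [[0.79,-0.69,0.75], [-0.60,0.53,0.05], [0.11,0.49,-0.66]]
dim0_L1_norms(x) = [3.26, 0.74, 3.74]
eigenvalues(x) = [-1.71, -0.01, -0.0]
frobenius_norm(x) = 3.33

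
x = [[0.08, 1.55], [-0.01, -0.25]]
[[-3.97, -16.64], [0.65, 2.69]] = x@[[4.83, 1.27],[-2.81, -10.8]]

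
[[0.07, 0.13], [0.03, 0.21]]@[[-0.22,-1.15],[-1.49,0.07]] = [[-0.21, -0.07], [-0.32, -0.02]]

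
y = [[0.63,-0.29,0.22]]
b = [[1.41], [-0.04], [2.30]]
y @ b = [[1.41]]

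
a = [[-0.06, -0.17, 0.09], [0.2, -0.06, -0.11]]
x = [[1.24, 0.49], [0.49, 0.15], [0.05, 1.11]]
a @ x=[[-0.15, 0.05], [0.21, -0.03]]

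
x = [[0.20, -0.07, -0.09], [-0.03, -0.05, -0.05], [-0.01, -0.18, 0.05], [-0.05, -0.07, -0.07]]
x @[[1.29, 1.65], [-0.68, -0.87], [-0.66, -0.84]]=[[0.37, 0.47], [0.03, 0.04], [0.08, 0.10], [0.03, 0.04]]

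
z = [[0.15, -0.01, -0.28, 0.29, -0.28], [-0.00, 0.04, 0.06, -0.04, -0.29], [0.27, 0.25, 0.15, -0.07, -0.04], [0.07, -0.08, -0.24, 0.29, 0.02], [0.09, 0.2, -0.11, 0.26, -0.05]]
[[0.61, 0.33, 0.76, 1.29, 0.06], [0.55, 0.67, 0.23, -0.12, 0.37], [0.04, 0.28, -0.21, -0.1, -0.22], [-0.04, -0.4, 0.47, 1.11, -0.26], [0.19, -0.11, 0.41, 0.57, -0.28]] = z @ [[-0.44, 0.09, -0.22, 2.02, -0.83], [0.84, 0.68, -0.26, -1.46, -0.21], [-1.18, -0.84, -0.10, -0.95, -0.48], [-0.64, -1.76, 1.60, 2.16, -1.07], [-1.93, -2.15, -1.07, -0.28, -1.27]]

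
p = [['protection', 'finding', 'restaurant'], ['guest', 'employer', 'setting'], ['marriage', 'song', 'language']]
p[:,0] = ['protection', 'guest', 'marriage']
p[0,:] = ['protection', 'finding', 'restaurant']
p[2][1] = 'song'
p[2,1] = 'song'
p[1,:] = ['guest', 'employer', 'setting']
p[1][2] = 'setting'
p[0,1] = 'finding'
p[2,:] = ['marriage', 'song', 'language']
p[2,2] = 'language'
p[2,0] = 'marriage'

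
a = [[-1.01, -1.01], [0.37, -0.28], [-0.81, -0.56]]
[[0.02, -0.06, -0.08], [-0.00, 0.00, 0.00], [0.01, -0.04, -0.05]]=a@[[-0.01,  0.03,  0.04], [-0.01,  0.03,  0.04]]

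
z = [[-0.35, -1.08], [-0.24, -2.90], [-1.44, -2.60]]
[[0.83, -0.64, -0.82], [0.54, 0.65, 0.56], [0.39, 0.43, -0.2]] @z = [[1.04, 3.09], [-1.15, -3.92], [0.05, -1.15]]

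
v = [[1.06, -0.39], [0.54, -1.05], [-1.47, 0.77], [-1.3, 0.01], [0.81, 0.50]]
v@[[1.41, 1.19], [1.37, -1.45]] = [[0.96, 1.83], [-0.68, 2.17], [-1.02, -2.87], [-1.82, -1.56], [1.83, 0.24]]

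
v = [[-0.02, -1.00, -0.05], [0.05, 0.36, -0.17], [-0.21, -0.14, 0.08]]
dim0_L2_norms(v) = [0.22, 1.07, 0.19]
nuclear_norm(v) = 1.46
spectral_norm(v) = 1.07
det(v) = -0.04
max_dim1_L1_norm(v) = 1.07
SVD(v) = [[-0.93, 0.31, -0.2], [0.34, 0.51, -0.79], [-0.14, -0.8, -0.58]] @ diag([1.0741580698322986, 0.2512979568631039, 0.13051351612220247]) @ [[0.06, 1.00, -0.02], [0.75, -0.06, -0.66], [0.66, -0.02, 0.75]]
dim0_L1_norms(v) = [0.28, 1.5, 0.3]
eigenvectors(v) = [[0.84+0.00j, (0.84-0j), 0.78+0.00j], [-0.27-0.24j, (-0.27+0.24j), (0.12+0j)], [(-0.19+0.36j), (-0.19-0.36j), (0.62+0j)]]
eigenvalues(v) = [(0.31+0.26j), (0.31-0.26j), (-0.21+0j)]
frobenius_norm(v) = 1.11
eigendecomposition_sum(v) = [[(0.03+0.15j), -0.41+0.22j, 0.04-0.23j], [(0.03-0.06j), 0.19+0.05j, -0.08+0.06j], [-0.07-0.02j, -0.22j, 0.09+0.07j]] + [[0.03-0.15j, (-0.41-0.22j), 0.04+0.23j], [(0.03+0.06j), 0.19-0.05j, -0.08-0.06j], [-0.07+0.02j, 0.00+0.22j, 0.09-0.07j]] + [[(-0.09+0j), -0.18+0.00j, (-0.12+0j)], [(-0.01+0j), -0.03+0.00j, -0.02+0.00j], [-0.07+0.00j, (-0.14+0j), -0.10+0.00j]]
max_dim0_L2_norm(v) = 1.07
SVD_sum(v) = [[-0.06, -1.0, 0.02], [0.02, 0.37, -0.01], [-0.01, -0.15, 0.00]] + [[0.06,-0.0,-0.05], [0.1,-0.01,-0.09], [-0.15,0.01,0.13]] + [[-0.02,0.0,-0.02], [-0.07,0.0,-0.08], [-0.05,0.0,-0.06]]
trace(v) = 0.42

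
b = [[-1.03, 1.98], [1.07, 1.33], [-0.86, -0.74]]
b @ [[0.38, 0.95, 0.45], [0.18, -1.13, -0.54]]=[[-0.04,-3.22,-1.53], [0.65,-0.49,-0.24], [-0.46,0.02,0.01]]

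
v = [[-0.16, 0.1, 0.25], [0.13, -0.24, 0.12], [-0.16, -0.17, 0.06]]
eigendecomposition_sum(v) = [[-0.02+0.08j, (-0.03+0.06j), 0.12+0.01j], [(-0.01+0.05j), (-0.01+0.04j), 0.07-0.01j], [(-0.09+0j), (-0.07-0.01j), (0.03+0.12j)]] + [[(-0.02-0.08j),(-0.03-0.06j),0.12-0.01j], [-0.01-0.05j,-0.01-0.04j,0.07+0.01j], [-0.09-0.00j,-0.07+0.01j,(0.03-0.12j)]] + [[(-0.11-0j), 0.17-0.00j, 0.02+0.00j], [(0.14+0j), -0.21+0.00j, (-0.03-0j)], [(0.02+0j), (-0.03+0j), -0.00-0.00j]]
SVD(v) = [[-0.91, 0.15, 0.38], [0.33, 0.82, 0.47], [-0.24, 0.55, -0.8]] @ diag([0.3312794995992675, 0.32344999843227323, 0.17531112816767014]) @ [[0.69, -0.39, -0.61], [-0.02, -0.85, 0.52], [0.73, 0.35, 0.59]]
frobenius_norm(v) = 0.50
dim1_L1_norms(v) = [0.51, 0.49, 0.39]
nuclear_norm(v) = 0.83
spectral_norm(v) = 0.33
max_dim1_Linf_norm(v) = 0.25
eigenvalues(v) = [(-0.01+0.24j), (-0.01-0.24j), (-0.33+0j)]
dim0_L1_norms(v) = [0.45, 0.51, 0.43]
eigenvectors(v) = [[(-0.21+0.59j), (-0.21-0.59j), -0.61+0.00j], [(-0.06+0.39j), -0.06-0.39j, (0.79+0j)], [-0.67+0.00j, (-0.67-0j), 0.09+0.00j]]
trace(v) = -0.34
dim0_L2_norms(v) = [0.26, 0.31, 0.28]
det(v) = -0.02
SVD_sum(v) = [[-0.21, 0.12, 0.18], [0.08, -0.04, -0.07], [-0.06, 0.03, 0.05]] + [[-0.0,-0.04,0.03], [-0.01,-0.23,0.14], [-0.0,-0.15,0.09]] + [[0.05, 0.02, 0.04], [0.06, 0.03, 0.05], [-0.1, -0.05, -0.08]]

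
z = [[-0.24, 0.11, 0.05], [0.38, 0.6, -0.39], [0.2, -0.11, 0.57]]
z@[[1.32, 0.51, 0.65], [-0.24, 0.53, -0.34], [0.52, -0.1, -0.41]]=[[-0.32, -0.07, -0.21], [0.15, 0.55, 0.2], [0.59, -0.01, -0.07]]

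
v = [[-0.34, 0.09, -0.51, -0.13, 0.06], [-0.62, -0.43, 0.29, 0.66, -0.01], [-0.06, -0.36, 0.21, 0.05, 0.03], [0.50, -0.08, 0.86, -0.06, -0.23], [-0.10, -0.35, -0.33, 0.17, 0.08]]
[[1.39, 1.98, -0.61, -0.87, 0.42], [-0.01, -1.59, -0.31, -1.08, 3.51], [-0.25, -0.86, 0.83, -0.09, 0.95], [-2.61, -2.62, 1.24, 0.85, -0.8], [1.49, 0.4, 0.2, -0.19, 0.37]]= v@[[0.02,-1.05,0.72,2.28,-3.78], [-1.02,0.68,-2.20,0.39,-0.9], [-3.09,-2.71,0.73,0.39,1.57], [0.69,-1.77,-1.54,0.62,0.51], [0.02,-0.78,0.08,2.43,1.32]]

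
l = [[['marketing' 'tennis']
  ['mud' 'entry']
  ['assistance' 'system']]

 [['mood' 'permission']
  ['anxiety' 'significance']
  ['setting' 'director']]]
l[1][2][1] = 'director'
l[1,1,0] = 'anxiety'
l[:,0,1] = ['tennis', 'permission']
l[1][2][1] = 'director'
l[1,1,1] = 'significance'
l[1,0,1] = 'permission'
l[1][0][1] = 'permission'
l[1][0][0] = 'mood'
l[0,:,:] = [['marketing', 'tennis'], ['mud', 'entry'], ['assistance', 'system']]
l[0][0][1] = 'tennis'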